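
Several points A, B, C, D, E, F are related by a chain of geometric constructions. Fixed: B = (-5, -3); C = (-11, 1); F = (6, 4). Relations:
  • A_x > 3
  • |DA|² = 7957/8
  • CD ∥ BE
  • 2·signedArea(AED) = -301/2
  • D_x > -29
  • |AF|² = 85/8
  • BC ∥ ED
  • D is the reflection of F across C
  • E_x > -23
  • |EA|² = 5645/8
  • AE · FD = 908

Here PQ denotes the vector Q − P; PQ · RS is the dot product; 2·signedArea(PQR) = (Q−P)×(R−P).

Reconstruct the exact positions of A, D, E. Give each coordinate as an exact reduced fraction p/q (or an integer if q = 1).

1. D_x = -28  [D is the reflection of F across C]
2. D_y = -2  [D is the reflection of F across C]
   → D = (-28, -2)
3. E_x = -22  [BC ∥ ED ∩ CD ∥ BE]
4. E_y = -6  [BC ∥ ED ∩ CD ∥ BE]
   → E = (-22, -6)
5. A_x = 13/4  [2·signedArea(AED) = -301/2 ∩ AE · FD = 908]
6. A_y = 9/4  [2·signedArea(AED) = -301/2 ∩ AE · FD = 908]
   → A = (13/4, 9/4)

A = (13/4, 9/4)
D = (-28, -2)
E = (-22, -6)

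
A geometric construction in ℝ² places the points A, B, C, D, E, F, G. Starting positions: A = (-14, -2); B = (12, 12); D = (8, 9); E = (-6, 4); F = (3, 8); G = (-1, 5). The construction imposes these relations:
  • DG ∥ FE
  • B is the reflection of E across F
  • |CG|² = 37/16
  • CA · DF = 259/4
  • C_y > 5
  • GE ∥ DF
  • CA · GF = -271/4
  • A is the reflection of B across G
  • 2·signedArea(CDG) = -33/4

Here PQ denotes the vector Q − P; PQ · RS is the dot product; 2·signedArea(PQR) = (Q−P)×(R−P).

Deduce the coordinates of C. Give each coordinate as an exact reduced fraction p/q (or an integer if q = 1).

C = (-5/2, 21/4)

1. C_x = -5/2  [2·signedArea(CDG) = -33/4 ∩ CA · DF = 259/4]
2. C_y = 21/4  [2·signedArea(CDG) = -33/4 ∩ CA · DF = 259/4]
   → C = (-5/2, 21/4)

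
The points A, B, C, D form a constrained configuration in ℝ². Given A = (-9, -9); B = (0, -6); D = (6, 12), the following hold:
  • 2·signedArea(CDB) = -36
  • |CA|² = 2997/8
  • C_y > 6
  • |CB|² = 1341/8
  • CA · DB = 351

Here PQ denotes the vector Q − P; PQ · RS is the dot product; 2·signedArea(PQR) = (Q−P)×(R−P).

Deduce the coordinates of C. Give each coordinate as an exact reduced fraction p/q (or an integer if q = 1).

C = (9/4, 27/4)

1. C_x = 9/4  [2·signedArea(CDB) = -36 ∩ CA · DB = 351]
2. C_y = 27/4  [2·signedArea(CDB) = -36 ∩ CA · DB = 351]
   → C = (9/4, 27/4)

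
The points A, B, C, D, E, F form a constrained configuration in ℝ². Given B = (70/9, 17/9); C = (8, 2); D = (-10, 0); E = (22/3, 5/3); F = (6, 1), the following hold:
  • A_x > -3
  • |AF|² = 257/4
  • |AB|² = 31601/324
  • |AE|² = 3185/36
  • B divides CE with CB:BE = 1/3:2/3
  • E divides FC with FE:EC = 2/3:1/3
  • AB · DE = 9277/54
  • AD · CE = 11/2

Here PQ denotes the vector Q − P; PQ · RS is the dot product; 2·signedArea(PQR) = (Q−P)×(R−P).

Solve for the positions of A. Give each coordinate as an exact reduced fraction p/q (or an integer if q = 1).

A = (-2, 1/2)

1. A_x = -2  [AD · CE = 11/2 ∩ AB · DE = 9277/54]
2. A_y = 1/2  [AD · CE = 11/2 ∩ AB · DE = 9277/54]
   → A = (-2, 1/2)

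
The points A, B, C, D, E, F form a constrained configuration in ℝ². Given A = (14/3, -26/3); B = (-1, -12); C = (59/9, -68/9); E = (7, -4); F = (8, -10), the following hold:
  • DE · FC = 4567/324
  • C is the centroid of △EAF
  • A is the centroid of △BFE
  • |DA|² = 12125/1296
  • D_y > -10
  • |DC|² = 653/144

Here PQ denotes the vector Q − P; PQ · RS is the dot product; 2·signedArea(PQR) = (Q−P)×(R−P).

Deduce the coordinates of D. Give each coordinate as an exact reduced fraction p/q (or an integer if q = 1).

1. D_x = 275/36  [line 13/9·x + -22/9·y + -11011/324 = 0 ∩ |DA|² = 12125/1296]
2. D_y = -169/18  [line 13/9·x + -22/9·y + -11011/324 = 0 ∩ |DA|² = 12125/1296]
   → D = (275/36, -169/18)

D = (275/36, -169/18)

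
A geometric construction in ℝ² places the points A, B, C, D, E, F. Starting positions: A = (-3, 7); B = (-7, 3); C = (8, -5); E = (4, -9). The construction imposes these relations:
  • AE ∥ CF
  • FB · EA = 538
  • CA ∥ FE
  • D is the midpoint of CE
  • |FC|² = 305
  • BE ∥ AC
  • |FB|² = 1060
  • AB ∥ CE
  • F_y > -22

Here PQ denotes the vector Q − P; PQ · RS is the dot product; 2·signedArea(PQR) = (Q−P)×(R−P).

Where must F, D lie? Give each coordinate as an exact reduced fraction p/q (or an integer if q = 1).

1. F_x = 15  [CA ∥ FE ∩ AE ∥ CF]
2. F_y = -21  [CA ∥ FE ∩ AE ∥ CF]
   → F = (15, -21)
3. D_x = 6  [D is the midpoint of CE]
4. D_y = -7  [D is the midpoint of CE]
   → D = (6, -7)

D = (6, -7)
F = (15, -21)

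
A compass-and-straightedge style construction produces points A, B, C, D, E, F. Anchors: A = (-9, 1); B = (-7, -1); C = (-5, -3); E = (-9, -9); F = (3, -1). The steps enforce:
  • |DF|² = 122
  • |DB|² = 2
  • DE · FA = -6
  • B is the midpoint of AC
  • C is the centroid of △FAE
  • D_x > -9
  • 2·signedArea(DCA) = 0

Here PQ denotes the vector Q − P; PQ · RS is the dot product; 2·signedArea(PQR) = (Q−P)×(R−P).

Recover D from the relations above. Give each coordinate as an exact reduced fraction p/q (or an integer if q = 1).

D = (-8, 0)

1. D_x = -8  [2·signedArea(DCA) = 0 ∩ DE · FA = -6]
2. D_y = 0  [2·signedArea(DCA) = 0 ∩ DE · FA = -6]
   → D = (-8, 0)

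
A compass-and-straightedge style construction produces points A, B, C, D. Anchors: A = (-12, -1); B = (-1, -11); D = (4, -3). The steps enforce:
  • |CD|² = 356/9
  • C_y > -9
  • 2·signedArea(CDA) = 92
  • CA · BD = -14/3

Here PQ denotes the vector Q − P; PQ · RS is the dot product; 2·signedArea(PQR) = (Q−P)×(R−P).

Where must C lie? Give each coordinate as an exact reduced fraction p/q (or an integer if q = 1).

C = (2/3, -25/3)

1. C_x = 2/3  [CA · BD = -14/3 ∩ 2·signedArea(CDA) = 92]
2. C_y = -25/3  [CA · BD = -14/3 ∩ 2·signedArea(CDA) = 92]
   → C = (2/3, -25/3)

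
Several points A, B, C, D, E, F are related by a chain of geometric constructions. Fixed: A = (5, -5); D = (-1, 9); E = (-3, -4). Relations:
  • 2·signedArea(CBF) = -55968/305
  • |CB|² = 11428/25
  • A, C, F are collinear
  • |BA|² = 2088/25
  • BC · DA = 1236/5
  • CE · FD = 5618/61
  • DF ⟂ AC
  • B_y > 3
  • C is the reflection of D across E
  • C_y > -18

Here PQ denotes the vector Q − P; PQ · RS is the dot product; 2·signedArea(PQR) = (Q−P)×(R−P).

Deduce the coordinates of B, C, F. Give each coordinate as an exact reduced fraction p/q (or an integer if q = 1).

B = (7/5, 17/5)
C = (-5, -17)
F = (575/61, 19/61)

1. C_x = -5  [C is the reflection of D across E]
2. C_y = -17  [C is the reflection of D across E]
   → C = (-5, -17)
3. F_x = 575/61  [A, C, F are collinear ∩ DF ⟂ AC]
4. F_y = 19/61  [A, C, F are collinear ∩ DF ⟂ AC]
   → F = (575/61, 19/61)
5. B_x = 7/5  [BC · DA = 1236/5 ∩ 2·signedArea(CBF) = -55968/305]
6. B_y = 17/5  [BC · DA = 1236/5 ∩ 2·signedArea(CBF) = -55968/305]
   → B = (7/5, 17/5)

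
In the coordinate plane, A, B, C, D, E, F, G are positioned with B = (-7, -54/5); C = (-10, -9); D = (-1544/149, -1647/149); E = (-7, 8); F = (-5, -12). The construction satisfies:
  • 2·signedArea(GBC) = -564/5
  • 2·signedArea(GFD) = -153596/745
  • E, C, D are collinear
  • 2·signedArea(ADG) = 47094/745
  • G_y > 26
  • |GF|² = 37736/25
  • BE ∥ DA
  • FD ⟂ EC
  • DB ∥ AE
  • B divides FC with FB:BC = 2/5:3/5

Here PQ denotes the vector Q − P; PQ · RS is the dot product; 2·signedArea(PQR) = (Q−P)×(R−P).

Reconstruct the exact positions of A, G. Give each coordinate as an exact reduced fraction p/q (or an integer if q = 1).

1. A_x = -1544/149  [DB ∥ AE ∩ BE ∥ DA]
2. A_y = 5771/745  [DB ∥ AE ∩ BE ∥ DA]
   → A = (-1544/149, 5771/745)
3. G_x = -7  [2·signedArea(GBC) = -564/5 ∩ 2·signedArea(ADG) = 47094/745]
4. G_y = 134/5  [2·signedArea(GBC) = -564/5 ∩ 2·signedArea(ADG) = 47094/745]
   → G = (-7, 134/5)

A = (-1544/149, 5771/745)
G = (-7, 134/5)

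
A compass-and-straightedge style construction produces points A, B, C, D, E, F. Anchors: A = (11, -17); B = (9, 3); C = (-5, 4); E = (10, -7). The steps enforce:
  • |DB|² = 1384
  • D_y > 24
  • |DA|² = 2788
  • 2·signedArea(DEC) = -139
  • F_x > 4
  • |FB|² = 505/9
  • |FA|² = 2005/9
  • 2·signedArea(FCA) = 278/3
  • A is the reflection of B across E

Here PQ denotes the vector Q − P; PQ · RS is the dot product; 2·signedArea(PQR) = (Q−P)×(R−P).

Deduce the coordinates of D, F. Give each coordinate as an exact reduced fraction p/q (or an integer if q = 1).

D = (-21, 25)
F = (5, -10/3)

1. D_x = -21  [line -11·x + -15·y + 144 = 0 ∩ |DB|² = 1384]
2. D_y = 25  [line -11·x + -15·y + 144 = 0 ∩ |DB|² = 1384]
   → D = (-21, 25)
3. F_x = 5  [line 21·x + 16·y + -155/3 = 0 ∩ |FB|² = 505/9]
4. F_y = -10/3  [line 21·x + 16·y + -155/3 = 0 ∩ |FB|² = 505/9]
   → F = (5, -10/3)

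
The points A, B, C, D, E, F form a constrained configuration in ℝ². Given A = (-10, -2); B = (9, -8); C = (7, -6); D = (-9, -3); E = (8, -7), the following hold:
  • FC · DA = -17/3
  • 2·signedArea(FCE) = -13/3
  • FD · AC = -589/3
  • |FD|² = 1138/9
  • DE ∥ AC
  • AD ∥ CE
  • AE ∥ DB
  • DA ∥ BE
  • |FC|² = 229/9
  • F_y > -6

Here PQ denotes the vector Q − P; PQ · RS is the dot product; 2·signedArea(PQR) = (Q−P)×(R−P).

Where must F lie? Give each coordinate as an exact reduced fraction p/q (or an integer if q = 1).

F = (2, -16/3)

1. F_x = 2  [FC · DA = -17/3 ∩ 2·signedArea(FCE) = -13/3]
2. F_y = -16/3  [FC · DA = -17/3 ∩ 2·signedArea(FCE) = -13/3]
   → F = (2, -16/3)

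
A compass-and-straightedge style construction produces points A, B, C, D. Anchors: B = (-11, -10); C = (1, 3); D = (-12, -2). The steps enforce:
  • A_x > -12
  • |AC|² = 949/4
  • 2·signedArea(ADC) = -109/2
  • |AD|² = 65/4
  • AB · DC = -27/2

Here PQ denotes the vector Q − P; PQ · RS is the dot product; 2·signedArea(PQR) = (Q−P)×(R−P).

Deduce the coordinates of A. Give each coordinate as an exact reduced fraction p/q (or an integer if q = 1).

1. A_x = -23/2  [2·signedArea(ADC) = -109/2 ∩ AB · DC = -27/2]
2. A_y = -6  [2·signedArea(ADC) = -109/2 ∩ AB · DC = -27/2]
   → A = (-23/2, -6)

A = (-23/2, -6)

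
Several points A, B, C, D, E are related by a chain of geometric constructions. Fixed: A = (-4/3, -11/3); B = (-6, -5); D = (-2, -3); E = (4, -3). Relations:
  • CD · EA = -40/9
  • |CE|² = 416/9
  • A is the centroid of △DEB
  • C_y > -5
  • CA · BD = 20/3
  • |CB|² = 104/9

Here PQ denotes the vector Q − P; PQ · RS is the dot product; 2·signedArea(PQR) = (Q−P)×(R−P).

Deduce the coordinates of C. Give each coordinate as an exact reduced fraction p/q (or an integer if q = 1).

C = (-8/3, -13/3)

1. C_x = -8/3  [CA · BD = 20/3 ∩ CD · EA = -40/9]
2. C_y = -13/3  [CA · BD = 20/3 ∩ CD · EA = -40/9]
   → C = (-8/3, -13/3)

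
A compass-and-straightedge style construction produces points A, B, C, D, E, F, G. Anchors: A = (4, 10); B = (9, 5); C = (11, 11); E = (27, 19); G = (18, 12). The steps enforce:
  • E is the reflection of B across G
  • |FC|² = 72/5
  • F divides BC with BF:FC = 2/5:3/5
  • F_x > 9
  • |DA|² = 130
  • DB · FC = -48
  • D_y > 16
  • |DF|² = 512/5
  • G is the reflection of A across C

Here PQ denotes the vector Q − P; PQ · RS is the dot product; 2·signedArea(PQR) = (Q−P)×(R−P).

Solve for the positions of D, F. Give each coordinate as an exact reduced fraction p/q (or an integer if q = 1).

1. F_x = 49/5  [F divides BC with BF:FC = 2/5:3/5]
2. F_y = 37/5  [F divides BC with BF:FC = 2/5:3/5]
   → F = (49/5, 37/5)
3. D_x = 13  [line -6/5·x + -18/5·y + 384/5 = 0 ∩ |DF|² = 512/5]
4. D_y = 17  [line -6/5·x + -18/5·y + 384/5 = 0 ∩ |DF|² = 512/5]
   → D = (13, 17)

D = (13, 17)
F = (49/5, 37/5)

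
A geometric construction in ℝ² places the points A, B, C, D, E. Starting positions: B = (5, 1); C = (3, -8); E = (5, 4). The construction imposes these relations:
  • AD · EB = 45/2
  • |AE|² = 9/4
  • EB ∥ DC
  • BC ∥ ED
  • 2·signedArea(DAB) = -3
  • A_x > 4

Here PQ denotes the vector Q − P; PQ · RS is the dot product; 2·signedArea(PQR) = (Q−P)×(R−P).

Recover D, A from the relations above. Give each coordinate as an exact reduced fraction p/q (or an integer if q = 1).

A = (5, 5/2)
D = (3, -5)

1. D_x = 3  [EB ∥ DC ∩ BC ∥ ED]
2. D_y = -5  [EB ∥ DC ∩ BC ∥ ED]
   → D = (3, -5)
3. A_x = 5  [AD · EB = 45/2 ∩ 2·signedArea(DAB) = -3]
4. A_y = 5/2  [AD · EB = 45/2 ∩ 2·signedArea(DAB) = -3]
   → A = (5, 5/2)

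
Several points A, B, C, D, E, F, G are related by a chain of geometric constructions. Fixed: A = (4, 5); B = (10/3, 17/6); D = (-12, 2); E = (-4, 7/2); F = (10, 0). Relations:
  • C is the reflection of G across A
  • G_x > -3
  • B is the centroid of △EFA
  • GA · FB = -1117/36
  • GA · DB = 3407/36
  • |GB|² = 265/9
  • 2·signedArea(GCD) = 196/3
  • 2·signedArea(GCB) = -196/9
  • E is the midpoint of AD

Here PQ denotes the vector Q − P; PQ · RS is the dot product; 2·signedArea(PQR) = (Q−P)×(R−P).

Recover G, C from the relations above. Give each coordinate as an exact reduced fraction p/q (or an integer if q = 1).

1. G_x = -2  [GA · FB = -1117/36 ∩ GA · DB = 3407/36]
2. G_y = 11/6  [GA · FB = -1117/36 ∩ GA · DB = 3407/36]
   → G = (-2, 11/6)
3. C_x = 10  [2·signedArea(GCD) = 196/3 ∩ C is the reflection of G across A]
4. C_y = 49/6  [2·signedArea(GCD) = 196/3 ∩ C is the reflection of G across A]
   → C = (10, 49/6)

C = (10, 49/6)
G = (-2, 11/6)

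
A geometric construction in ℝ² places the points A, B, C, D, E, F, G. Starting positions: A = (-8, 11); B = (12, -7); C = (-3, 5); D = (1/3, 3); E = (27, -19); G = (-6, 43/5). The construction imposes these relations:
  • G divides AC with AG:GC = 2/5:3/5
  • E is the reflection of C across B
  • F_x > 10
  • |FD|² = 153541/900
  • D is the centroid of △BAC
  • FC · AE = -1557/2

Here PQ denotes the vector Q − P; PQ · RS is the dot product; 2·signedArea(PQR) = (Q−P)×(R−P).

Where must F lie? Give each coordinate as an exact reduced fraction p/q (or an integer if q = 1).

1. F_x = 21/2  [line -35·x + 30·y + 1047/2 = 0 ∩ |FD|² = 153541/900]
2. F_y = -26/5  [line -35·x + 30·y + 1047/2 = 0 ∩ |FD|² = 153541/900]
   → F = (21/2, -26/5)

F = (21/2, -26/5)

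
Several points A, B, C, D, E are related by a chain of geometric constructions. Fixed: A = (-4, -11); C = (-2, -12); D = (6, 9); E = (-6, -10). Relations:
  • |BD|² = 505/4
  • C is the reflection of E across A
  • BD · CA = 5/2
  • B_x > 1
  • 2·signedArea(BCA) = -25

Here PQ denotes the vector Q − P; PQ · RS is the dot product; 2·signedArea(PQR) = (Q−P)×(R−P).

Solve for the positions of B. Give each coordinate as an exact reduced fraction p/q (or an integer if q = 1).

B = (2, -3/2)

1. B_x = 2  [2·signedArea(BCA) = -25 ∩ BD · CA = 5/2]
2. B_y = -3/2  [2·signedArea(BCA) = -25 ∩ BD · CA = 5/2]
   → B = (2, -3/2)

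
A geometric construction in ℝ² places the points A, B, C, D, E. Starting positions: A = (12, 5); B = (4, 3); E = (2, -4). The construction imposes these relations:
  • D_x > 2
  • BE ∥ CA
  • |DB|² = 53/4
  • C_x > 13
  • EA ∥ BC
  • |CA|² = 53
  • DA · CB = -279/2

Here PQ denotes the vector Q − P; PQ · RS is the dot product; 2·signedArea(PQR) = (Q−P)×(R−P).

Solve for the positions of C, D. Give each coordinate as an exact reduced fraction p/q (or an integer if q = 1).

C = (14, 12)
D = (3, -1/2)

1. C_x = 14  [BE ∥ CA ∩ EA ∥ BC]
2. C_y = 12  [BE ∥ CA ∩ EA ∥ BC]
   → C = (14, 12)
3. D_x = 3  [line 10·x + 9·y + -51/2 = 0 ∩ |DB|² = 53/4]
4. D_y = -1/2  [line 10·x + 9·y + -51/2 = 0 ∩ |DB|² = 53/4]
   → D = (3, -1/2)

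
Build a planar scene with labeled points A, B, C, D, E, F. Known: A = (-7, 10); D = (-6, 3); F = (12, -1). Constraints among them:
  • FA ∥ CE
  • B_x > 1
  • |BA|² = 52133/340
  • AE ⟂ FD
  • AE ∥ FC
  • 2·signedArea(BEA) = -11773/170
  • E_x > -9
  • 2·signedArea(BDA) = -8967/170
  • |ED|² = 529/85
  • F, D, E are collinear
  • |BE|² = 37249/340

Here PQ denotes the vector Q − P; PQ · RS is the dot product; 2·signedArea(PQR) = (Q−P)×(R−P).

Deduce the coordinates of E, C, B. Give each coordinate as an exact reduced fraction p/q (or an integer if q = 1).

B = (303/170, 108/85)
C = (898/85, -634/85)
E = (-717/85, 301/85)

1. E_x = -717/85  [F, D, E are collinear ∩ AE ⟂ FD]
2. E_y = 301/85  [F, D, E are collinear ∩ AE ⟂ FD]
   → E = (-717/85, 301/85)
3. C_x = 898/85  [FA ∥ CE ∩ AE ∥ FC]
4. C_y = -634/85  [FA ∥ CE ∩ AE ∥ FC]
   → C = (898/85, -634/85)
5. B_x = 303/170  [2·signedArea(BEA) = -11773/170 ∩ 2·signedArea(BDA) = -8967/170]
6. B_y = 108/85  [2·signedArea(BEA) = -11773/170 ∩ 2·signedArea(BDA) = -8967/170]
   → B = (303/170, 108/85)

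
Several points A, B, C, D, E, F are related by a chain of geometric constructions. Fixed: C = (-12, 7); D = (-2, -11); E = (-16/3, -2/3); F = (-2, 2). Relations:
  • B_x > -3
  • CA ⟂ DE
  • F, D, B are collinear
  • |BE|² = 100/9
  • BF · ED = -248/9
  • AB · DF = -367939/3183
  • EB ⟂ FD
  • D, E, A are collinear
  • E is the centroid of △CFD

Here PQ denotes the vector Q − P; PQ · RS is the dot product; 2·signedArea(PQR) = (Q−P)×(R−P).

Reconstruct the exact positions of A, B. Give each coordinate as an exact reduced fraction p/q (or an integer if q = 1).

1. A_x = -8702/1061  [D, E, A are collinear ∩ CA ⟂ DE]
2. A_y = 8727/1061  [D, E, A are collinear ∩ CA ⟂ DE]
   → A = (-8702/1061, 8727/1061)
3. B_x = -2  [F, D, B are collinear ∩ EB ⟂ FD]
4. B_y = -2/3  [F, D, B are collinear ∩ EB ⟂ FD]
   → B = (-2, -2/3)

A = (-8702/1061, 8727/1061)
B = (-2, -2/3)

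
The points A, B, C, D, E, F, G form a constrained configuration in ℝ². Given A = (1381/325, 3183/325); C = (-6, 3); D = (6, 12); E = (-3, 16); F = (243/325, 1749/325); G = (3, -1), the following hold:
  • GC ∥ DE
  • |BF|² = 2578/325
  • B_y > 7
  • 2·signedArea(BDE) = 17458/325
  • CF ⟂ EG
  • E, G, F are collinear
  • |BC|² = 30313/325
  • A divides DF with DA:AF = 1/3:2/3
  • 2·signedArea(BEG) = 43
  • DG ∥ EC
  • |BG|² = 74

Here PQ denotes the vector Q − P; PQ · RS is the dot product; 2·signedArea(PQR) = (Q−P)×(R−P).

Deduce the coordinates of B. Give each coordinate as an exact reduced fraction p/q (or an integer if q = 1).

B = (812/325, 2466/325)

1. B_x = 812/325  [2·signedArea(BDE) = 17458/325 ∩ 2·signedArea(BEG) = 43]
2. B_y = 2466/325  [2·signedArea(BDE) = 17458/325 ∩ 2·signedArea(BEG) = 43]
   → B = (812/325, 2466/325)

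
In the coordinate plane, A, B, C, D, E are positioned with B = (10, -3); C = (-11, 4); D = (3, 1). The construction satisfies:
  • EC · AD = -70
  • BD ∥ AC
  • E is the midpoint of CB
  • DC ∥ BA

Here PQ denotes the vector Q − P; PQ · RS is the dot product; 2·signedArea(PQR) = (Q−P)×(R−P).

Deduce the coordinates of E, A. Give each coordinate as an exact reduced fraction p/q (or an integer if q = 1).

A = (-4, 0)
E = (-1/2, 1/2)

1. E_x = -1/2  [E is the midpoint of CB]
2. E_y = 1/2  [E is the midpoint of CB]
   → E = (-1/2, 1/2)
3. A_x = -4  [BD ∥ AC ∩ DC ∥ BA]
4. A_y = 0  [BD ∥ AC ∩ DC ∥ BA]
   → A = (-4, 0)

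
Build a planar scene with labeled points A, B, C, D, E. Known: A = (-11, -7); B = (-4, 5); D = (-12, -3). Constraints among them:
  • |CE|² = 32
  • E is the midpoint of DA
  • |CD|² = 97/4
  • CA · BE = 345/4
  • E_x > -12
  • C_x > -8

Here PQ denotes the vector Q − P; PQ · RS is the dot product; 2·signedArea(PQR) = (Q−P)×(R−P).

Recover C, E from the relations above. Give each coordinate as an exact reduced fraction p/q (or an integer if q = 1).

C = (-15/2, -1)
E = (-23/2, -5)

1. E_x = -23/2  [E is the midpoint of DA]
2. E_y = -5  [E is the midpoint of DA]
   → E = (-23/2, -5)
3. C_x = -15/2  [line 15/2·x + 10·y + 265/4 = 0 ∩ |CD|² = 97/4]
4. C_y = -1  [line 15/2·x + 10·y + 265/4 = 0 ∩ |CD|² = 97/4]
   → C = (-15/2, -1)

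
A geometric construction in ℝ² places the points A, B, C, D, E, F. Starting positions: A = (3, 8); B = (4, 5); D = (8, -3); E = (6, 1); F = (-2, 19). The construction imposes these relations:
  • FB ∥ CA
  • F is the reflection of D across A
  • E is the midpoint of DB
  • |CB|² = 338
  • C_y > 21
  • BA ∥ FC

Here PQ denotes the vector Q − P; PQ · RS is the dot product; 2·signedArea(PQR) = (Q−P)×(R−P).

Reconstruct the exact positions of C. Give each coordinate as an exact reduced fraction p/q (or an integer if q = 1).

C = (-3, 22)

1. C_x = -3  [FB ∥ CA ∩ BA ∥ FC]
2. C_y = 22  [FB ∥ CA ∩ BA ∥ FC]
   → C = (-3, 22)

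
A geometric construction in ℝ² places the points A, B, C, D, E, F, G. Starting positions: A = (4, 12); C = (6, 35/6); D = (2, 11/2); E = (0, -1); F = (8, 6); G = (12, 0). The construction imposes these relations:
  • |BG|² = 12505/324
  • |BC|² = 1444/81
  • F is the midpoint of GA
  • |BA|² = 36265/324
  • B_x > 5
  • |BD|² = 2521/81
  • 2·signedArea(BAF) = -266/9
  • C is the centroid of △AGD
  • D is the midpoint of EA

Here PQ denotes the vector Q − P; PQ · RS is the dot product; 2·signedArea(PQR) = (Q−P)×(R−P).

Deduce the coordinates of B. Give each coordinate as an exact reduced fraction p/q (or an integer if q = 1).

B = (6, 29/18)

1. B_x = 6  [line 6·x + 4·y + -382/9 = 0 ∩ |BC|² = 1444/81]
2. B_y = 29/18  [line 6·x + 4·y + -382/9 = 0 ∩ |BC|² = 1444/81]
   → B = (6, 29/18)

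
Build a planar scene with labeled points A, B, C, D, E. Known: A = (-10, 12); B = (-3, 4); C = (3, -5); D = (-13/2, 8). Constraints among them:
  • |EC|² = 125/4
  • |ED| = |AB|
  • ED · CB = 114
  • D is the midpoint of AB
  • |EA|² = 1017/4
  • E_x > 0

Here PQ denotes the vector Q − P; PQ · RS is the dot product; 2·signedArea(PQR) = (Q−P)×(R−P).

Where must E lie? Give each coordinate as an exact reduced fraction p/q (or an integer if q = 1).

E = (1/2, 0)

1. E_x = 1/2  [line 6·x + -9·y + -3 = 0 ∩ |EC|² = 125/4]
2. E_y = 0  [line 6·x + -9·y + -3 = 0 ∩ |EC|² = 125/4]
   → E = (1/2, 0)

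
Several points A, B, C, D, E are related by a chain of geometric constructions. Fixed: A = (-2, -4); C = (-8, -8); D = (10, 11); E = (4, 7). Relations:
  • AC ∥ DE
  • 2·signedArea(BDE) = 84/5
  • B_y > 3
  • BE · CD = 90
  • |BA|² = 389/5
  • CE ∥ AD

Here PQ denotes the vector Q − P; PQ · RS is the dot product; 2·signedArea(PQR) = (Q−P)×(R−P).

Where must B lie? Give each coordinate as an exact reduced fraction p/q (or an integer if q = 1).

1. B_x = 14/5  [2·signedArea(BDE) = 84/5 ∩ BE · CD = 90]
2. B_y = 17/5  [2·signedArea(BDE) = 84/5 ∩ BE · CD = 90]
   → B = (14/5, 17/5)

B = (14/5, 17/5)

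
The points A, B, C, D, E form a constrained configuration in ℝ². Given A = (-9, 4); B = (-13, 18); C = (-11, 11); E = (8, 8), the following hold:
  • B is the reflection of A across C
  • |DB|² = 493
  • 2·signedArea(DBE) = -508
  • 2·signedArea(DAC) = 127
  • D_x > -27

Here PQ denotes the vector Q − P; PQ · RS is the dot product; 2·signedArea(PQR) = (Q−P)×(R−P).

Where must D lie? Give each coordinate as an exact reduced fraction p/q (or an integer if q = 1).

D = (-26, 0)

1. D_x = -26  [2·signedArea(DAC) = 127 ∩ 2·signedArea(DBE) = -508]
2. D_y = 0  [2·signedArea(DAC) = 127 ∩ 2·signedArea(DBE) = -508]
   → D = (-26, 0)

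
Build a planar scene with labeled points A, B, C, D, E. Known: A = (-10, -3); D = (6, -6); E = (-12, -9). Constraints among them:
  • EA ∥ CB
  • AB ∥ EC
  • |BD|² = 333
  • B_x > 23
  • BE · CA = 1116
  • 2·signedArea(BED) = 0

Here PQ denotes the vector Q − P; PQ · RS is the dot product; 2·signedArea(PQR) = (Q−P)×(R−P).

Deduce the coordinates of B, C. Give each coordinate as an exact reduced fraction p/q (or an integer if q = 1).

B = (24, -3)
C = (22, -9)

1. B_x = 24  [line -3·x + 18·y + 126 = 0 ∩ |BD|² = 333]
2. B_y = -3  [line -3·x + 18·y + 126 = 0 ∩ |BD|² = 333]
   → B = (24, -3)
3. C_x = 22  [EA ∥ CB ∩ AB ∥ EC]
4. C_y = -9  [EA ∥ CB ∩ AB ∥ EC]
   → C = (22, -9)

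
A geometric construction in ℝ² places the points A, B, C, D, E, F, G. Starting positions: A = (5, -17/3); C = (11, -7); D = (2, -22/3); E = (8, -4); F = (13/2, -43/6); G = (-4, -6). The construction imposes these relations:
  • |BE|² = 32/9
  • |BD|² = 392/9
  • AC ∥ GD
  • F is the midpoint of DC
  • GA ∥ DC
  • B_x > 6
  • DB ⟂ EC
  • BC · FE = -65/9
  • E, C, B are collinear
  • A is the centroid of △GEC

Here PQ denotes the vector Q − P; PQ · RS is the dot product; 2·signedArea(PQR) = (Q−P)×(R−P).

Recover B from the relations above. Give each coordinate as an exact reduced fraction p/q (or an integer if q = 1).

B = (20/3, -8/3)

1. B_x = 20/3  [E, C, B are collinear ∩ DB ⟂ EC]
2. B_y = -8/3  [E, C, B are collinear ∩ DB ⟂ EC]
   → B = (20/3, -8/3)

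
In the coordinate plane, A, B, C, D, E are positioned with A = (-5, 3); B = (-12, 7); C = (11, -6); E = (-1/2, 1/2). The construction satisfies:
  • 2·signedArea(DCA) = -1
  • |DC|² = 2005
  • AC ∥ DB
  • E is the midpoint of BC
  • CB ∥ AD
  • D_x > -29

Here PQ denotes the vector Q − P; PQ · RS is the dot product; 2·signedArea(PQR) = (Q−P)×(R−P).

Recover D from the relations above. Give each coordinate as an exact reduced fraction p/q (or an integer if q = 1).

1. D_x = -28  [AC ∥ DB ∩ CB ∥ AD]
2. D_y = 16  [AC ∥ DB ∩ CB ∥ AD]
   → D = (-28, 16)

D = (-28, 16)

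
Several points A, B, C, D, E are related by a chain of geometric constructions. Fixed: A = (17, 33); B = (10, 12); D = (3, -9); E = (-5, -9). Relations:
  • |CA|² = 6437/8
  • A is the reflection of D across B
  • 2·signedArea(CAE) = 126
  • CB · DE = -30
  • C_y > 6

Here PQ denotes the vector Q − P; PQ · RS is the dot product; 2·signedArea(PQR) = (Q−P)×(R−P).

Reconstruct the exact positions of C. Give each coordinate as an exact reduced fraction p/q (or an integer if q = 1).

C = (25/4, 27/4)

1. C_x = 25/4  [2·signedArea(CAE) = 126 ∩ CB · DE = -30]
2. C_y = 27/4  [2·signedArea(CAE) = 126 ∩ CB · DE = -30]
   → C = (25/4, 27/4)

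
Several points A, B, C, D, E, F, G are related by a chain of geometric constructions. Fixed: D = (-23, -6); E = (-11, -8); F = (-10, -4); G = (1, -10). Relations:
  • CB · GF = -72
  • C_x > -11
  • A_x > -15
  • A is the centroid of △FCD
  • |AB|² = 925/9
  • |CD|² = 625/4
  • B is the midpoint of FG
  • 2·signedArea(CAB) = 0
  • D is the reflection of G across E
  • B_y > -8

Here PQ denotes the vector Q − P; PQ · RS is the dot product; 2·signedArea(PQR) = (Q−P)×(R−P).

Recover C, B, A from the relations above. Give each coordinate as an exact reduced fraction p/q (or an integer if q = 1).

A = (-29/2, -16/3)
B = (-9/2, -7)
C = (-21/2, -6)

1. B_x = -9/2  [B is the midpoint of FG]
2. B_y = -7  [B is the midpoint of FG]
   → B = (-9/2, -7)
3. C_x = -21/2  [line 11·x + -6·y + 159/2 = 0 ∩ |CD|² = 625/4]
4. C_y = -6  [line 11·x + -6·y + 159/2 = 0 ∩ |CD|² = 625/4]
   → C = (-21/2, -6)
5. A_x = -29/2  [2·signedArea(CAB) = 0 ∩ A is the centroid of △FCD]
6. A_y = -16/3  [2·signedArea(CAB) = 0 ∩ A is the centroid of △FCD]
   → A = (-29/2, -16/3)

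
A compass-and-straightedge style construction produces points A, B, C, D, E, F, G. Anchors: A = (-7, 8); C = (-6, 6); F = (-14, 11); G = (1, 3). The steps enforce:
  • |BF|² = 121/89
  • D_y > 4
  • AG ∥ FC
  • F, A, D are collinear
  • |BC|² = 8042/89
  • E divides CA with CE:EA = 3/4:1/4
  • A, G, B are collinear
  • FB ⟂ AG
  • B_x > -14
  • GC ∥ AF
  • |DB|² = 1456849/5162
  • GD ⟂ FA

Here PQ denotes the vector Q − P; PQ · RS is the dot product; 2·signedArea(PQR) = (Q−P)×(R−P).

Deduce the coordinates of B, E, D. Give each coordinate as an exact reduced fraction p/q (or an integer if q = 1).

1. B_x = -1191/89  [A, G, B are collinear ∩ FB ⟂ AG]
2. B_y = 1067/89  [A, G, B are collinear ∩ FB ⟂ AG]
   → B = (-1191/89, 1067/89)
3. E_x = -27/4  [E divides CA with CE:EA = 3/4:1/4]
4. E_y = 15/2  [E divides CA with CE:EA = 3/4:1/4]
   → E = (-27/4, 15/2)
5. D_x = 91/58  [F, A, D are collinear ∩ GD ⟂ FA]
6. D_y = 251/58  [F, A, D are collinear ∩ GD ⟂ FA]
   → D = (91/58, 251/58)

B = (-1191/89, 1067/89)
D = (91/58, 251/58)
E = (-27/4, 15/2)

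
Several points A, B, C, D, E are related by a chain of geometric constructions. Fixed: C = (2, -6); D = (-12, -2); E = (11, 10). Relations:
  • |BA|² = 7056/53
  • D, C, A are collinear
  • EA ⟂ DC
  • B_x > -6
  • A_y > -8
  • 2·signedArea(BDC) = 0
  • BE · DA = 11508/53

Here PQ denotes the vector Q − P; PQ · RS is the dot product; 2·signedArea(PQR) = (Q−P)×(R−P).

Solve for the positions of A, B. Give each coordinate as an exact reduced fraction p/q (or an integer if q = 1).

A = (323/53, -380/53)
B = (-5, -4)

1. A_x = 323/53  [D, C, A are collinear ∩ EA ⟂ DC]
2. A_y = -380/53  [D, C, A are collinear ∩ EA ⟂ DC]
   → A = (323/53, -380/53)
3. B_x = -5  [2·signedArea(BDC) = 0 ∩ BE · DA = 11508/53]
4. B_y = -4  [2·signedArea(BDC) = 0 ∩ BE · DA = 11508/53]
   → B = (-5, -4)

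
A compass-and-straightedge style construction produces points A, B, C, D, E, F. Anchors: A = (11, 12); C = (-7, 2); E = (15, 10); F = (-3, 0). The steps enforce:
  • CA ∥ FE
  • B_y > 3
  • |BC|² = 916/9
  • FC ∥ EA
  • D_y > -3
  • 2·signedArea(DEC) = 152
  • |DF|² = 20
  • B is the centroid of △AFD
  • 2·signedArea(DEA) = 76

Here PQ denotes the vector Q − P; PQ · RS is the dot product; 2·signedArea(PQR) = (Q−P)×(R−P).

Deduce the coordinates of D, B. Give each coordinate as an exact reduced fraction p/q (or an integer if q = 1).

B = (3, 10/3)
D = (1, -2)

1. D_x = 1  [2·signedArea(DEA) = 76 ∩ 2·signedArea(DEC) = 152]
2. D_y = -2  [2·signedArea(DEA) = 76 ∩ 2·signedArea(DEC) = 152]
   → D = (1, -2)
3. B_x = 3  [B is the centroid of △AFD]
4. B_y = 10/3  [B is the centroid of △AFD]
   → B = (3, 10/3)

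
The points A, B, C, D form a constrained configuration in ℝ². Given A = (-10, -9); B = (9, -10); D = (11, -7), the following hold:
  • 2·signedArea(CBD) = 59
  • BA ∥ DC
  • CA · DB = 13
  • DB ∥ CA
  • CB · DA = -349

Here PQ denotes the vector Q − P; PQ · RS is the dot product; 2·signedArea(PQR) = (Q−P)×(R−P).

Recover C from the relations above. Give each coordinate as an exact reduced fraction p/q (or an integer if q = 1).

C = (-8, -6)

1. C_x = -8  [DB ∥ CA ∩ BA ∥ DC]
2. C_y = -6  [DB ∥ CA ∩ BA ∥ DC]
   → C = (-8, -6)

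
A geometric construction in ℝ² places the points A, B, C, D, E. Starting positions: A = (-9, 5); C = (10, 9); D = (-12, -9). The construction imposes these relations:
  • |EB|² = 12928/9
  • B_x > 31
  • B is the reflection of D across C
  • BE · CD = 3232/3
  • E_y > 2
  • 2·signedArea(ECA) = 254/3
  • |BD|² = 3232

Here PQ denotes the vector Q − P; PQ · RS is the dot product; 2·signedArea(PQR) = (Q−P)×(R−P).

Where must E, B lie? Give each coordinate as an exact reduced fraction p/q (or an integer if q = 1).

B = (32, 27)
E = (8/3, 3)

1. B_x = 32  [B is the reflection of D across C]
2. B_y = 27  [B is the reflection of D across C]
   → B = (32, 27)
3. E_x = 8/3  [2·signedArea(ECA) = 254/3 ∩ BE · CD = 3232/3]
4. E_y = 3  [2·signedArea(ECA) = 254/3 ∩ BE · CD = 3232/3]
   → E = (8/3, 3)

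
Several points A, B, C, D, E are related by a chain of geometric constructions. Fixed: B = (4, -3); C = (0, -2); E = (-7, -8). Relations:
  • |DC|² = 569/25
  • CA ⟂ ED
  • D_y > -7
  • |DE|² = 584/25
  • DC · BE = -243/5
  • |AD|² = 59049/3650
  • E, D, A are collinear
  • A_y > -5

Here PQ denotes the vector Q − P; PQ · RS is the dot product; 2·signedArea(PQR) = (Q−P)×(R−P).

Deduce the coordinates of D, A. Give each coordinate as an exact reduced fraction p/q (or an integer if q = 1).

A = (155/146, -633/146)
D = (-13/5, -6)

1. D_x = -13/5  [line 11·x + 5·y + 293/5 = 0 ∩ |DE|² = 584/25]
2. D_y = -6  [line 11·x + 5·y + 293/5 = 0 ∩ |DE|² = 584/25]
   → D = (-13/5, -6)
3. A_x = 155/146  [E, D, A are collinear ∩ CA ⟂ ED]
4. A_y = -633/146  [E, D, A are collinear ∩ CA ⟂ ED]
   → A = (155/146, -633/146)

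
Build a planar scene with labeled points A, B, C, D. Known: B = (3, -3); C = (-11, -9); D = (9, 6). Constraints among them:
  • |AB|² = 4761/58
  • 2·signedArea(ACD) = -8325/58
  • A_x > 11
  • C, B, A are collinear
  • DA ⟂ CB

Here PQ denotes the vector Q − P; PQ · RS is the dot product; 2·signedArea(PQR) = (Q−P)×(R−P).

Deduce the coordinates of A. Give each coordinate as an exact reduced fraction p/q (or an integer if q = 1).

1. A_x = 657/58  [C, B, A are collinear ∩ DA ⟂ CB]
2. A_y = 33/58  [C, B, A are collinear ∩ DA ⟂ CB]
   → A = (657/58, 33/58)

A = (657/58, 33/58)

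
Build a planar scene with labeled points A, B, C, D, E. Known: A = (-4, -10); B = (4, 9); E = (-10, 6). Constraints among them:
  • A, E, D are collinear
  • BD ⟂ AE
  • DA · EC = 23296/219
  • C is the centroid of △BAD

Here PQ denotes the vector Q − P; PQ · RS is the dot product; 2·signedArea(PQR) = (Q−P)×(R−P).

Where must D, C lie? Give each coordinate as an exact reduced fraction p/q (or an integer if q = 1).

C = (-676/219, 221/219)
D = (-676/73, 294/73)

1. D_x = -676/73  [A, E, D are collinear ∩ BD ⟂ AE]
2. D_y = 294/73  [A, E, D are collinear ∩ BD ⟂ AE]
   → D = (-676/73, 294/73)
3. C_x = -676/219  [C is the centroid of △BAD]
4. C_y = 221/219  [C is the centroid of △BAD]
   → C = (-676/219, 221/219)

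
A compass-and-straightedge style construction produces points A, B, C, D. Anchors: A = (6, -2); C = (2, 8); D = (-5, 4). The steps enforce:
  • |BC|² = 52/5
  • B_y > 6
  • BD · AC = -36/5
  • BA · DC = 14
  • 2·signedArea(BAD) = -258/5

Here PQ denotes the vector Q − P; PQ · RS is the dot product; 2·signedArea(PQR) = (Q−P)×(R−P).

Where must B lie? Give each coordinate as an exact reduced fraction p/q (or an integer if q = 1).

B = (-4/5, 32/5)

1. B_x = -4/5  [BD · AC = -36/5 ∩ 2·signedArea(BAD) = -258/5]
2. B_y = 32/5  [BD · AC = -36/5 ∩ 2·signedArea(BAD) = -258/5]
   → B = (-4/5, 32/5)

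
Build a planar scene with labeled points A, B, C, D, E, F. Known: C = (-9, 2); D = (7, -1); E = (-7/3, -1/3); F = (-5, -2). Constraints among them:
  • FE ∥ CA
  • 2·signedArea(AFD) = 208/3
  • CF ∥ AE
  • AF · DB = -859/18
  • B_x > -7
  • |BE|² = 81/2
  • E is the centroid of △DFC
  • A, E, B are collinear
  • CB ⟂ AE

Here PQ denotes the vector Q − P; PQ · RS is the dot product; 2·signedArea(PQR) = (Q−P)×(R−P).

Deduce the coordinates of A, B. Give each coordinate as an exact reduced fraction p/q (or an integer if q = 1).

1. A_x = -19/3  [CF ∥ AE ∩ FE ∥ CA]
2. A_y = 11/3  [CF ∥ AE ∩ FE ∥ CA]
   → A = (-19/3, 11/3)
3. B_x = -41/6  [A, E, B are collinear ∩ CB ⟂ AE]
4. B_y = 25/6  [A, E, B are collinear ∩ CB ⟂ AE]
   → B = (-41/6, 25/6)

A = (-19/3, 11/3)
B = (-41/6, 25/6)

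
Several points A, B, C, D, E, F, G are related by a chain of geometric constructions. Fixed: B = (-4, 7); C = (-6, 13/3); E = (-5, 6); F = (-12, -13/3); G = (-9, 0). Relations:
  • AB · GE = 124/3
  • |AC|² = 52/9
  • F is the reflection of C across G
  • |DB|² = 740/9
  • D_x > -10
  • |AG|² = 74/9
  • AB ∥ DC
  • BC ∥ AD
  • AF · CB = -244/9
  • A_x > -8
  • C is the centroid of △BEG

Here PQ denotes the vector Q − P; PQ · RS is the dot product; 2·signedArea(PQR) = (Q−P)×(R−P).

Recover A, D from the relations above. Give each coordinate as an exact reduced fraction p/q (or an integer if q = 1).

A = (-22/3, 7/3)
D = (-28/3, -1/3)

1. A_x = -22/3  [AB · GE = 124/3 ∩ AF · CB = -244/9]
2. A_y = 7/3  [AB · GE = 124/3 ∩ AF · CB = -244/9]
   → A = (-22/3, 7/3)
3. D_x = -28/3  [AB ∥ DC ∩ BC ∥ AD]
4. D_y = -1/3  [AB ∥ DC ∩ BC ∥ AD]
   → D = (-28/3, -1/3)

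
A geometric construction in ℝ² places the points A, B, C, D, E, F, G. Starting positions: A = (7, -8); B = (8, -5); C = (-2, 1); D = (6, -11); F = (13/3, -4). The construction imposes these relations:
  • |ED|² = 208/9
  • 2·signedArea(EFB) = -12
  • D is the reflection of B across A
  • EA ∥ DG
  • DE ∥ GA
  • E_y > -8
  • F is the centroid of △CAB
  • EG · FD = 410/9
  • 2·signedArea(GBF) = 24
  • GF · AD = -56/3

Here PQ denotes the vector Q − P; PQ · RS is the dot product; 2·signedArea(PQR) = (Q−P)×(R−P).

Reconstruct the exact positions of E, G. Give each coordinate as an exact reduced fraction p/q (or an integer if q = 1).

E = (10/3, -7)
G = (29/3, -12)

1. E_x = 10/3  [line 1·x + 11/3·y + 67/3 = 0 ∩ |ED|² = 208/9]
2. E_y = -7  [line 1·x + 11/3·y + 67/3 = 0 ∩ |ED|² = 208/9]
   → E = (10/3, -7)
3. G_x = 29/3  [EG · FD = 410/9 ∩ DE ∥ GA]
4. G_y = -12  [EG · FD = 410/9 ∩ DE ∥ GA]
   → G = (29/3, -12)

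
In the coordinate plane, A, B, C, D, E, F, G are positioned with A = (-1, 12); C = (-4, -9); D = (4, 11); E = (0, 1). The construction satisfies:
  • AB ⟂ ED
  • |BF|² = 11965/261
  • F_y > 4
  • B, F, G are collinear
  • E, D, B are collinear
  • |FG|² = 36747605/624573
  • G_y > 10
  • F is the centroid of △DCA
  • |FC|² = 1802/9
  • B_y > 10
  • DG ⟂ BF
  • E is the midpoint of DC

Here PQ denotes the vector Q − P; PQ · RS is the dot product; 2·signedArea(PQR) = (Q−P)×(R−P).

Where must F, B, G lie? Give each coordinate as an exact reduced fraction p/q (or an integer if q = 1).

1. F_x = -1/3  [F is the centroid of △DCA]
2. F_y = 14/3  [F is the centroid of △DCA]
   → F = (-1/3, 14/3)
3. B_x = 106/29  [E, D, B are collinear ∩ AB ⟂ ED]
4. B_y = 294/29  [E, D, B are collinear ∩ AB ⟂ ED]
   → B = (106/29, 294/29)
5. G_x = 290440/69397  [B, F, G are collinear ∩ DG ⟂ BF]
6. G_y = 753998/69397  [B, F, G are collinear ∩ DG ⟂ BF]
   → G = (290440/69397, 753998/69397)

B = (106/29, 294/29)
F = (-1/3, 14/3)
G = (290440/69397, 753998/69397)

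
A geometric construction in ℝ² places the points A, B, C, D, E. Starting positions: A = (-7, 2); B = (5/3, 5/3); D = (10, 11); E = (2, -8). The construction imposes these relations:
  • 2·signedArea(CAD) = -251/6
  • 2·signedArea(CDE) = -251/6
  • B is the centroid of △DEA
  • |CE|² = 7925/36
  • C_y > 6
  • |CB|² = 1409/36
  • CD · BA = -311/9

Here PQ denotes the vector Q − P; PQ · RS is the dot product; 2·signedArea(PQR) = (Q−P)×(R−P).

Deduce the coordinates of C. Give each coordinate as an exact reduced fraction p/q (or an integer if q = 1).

1. C_x = 35/6  [2·signedArea(CDE) = -251/6 ∩ 2·signedArea(CAD) = -251/6]
2. C_y = 19/3  [2·signedArea(CDE) = -251/6 ∩ 2·signedArea(CAD) = -251/6]
   → C = (35/6, 19/3)

C = (35/6, 19/3)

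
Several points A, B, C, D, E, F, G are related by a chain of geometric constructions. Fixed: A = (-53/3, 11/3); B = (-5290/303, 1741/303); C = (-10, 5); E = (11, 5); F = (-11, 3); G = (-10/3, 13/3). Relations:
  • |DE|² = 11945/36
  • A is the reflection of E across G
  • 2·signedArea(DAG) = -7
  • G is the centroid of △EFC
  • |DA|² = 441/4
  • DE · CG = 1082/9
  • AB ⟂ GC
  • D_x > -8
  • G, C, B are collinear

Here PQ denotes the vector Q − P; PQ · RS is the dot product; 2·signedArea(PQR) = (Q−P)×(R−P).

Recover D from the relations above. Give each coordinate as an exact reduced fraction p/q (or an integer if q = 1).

D = (-43/6, 11/3)

1. D_x = -43/6  [DE · CG = 1082/9 ∩ 2·signedArea(DAG) = -7]
2. D_y = 11/3  [DE · CG = 1082/9 ∩ 2·signedArea(DAG) = -7]
   → D = (-43/6, 11/3)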